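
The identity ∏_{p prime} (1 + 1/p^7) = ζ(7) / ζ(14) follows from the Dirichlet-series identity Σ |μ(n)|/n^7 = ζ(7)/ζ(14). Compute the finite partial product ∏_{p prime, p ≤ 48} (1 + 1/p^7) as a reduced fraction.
∏ = 263853992248183929955588067841649958807762565359040660091503223132247928290282626850939575242745161896165376/261685269908462752626449098337825267072687203746267710284915637456014619560925349129829845059340019784340625

The primes p ≤ 48 are [2, 3, 5, 7, 11, 13, 17, 19, 23, 29, 31, 37, 41, 43, 47]. For each, (1 + 1/p^7) = (p^7 + 1)/p^7. Multiplying these fractions over p ∈ [2, 3, 5, 7, 11, 13, 17, 19, 23, 29, 31, 37, 41, 43, 47] gives 263853992248183929955588067841649958807762565359040660091503223132247928290282626850939575242745161896165376/261685269908462752626449098337825267072687203746267710284915637456014619560925349129829845059340019784340625. (In the limit P → ∞ this tends to ζ(7)/ζ(14).)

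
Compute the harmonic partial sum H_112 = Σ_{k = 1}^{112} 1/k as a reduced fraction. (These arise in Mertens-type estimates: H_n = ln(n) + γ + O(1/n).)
H_112 = 815184434573383335650686014939192934428778620497/153803387341307877636928566091115101174034840640

Direct summation: H_112 = 1 + 1/2 + ... + 1/112. The least common denominator is lcm(1, ..., 112) = 8459186303771933270031071135011330564571916235200; over this denominator the numerator is 8459186303771933270031071135011330564571916235200 + 4229593151885966635015535567505665282285958117600 + 2819728767923977756677023711670443521523972078400 + 2114796575942983317507767783752832641142979058800 + 1691837260754386654006214227002266112914383247040 + 1409864383961988878338511855835221760761986039200 + 1208455186253133324290153019287332937795988033600 + 1057398287971491658753883891876416320571489529400 + 939909589307992585559007903890147840507990692800 + 845918630377193327003107113501133056457191623520 + 769016936706539388184642830455575505870174203200 + 704932191980994439169255927917610880380993019600 + 650706638751687174617774702693179274197839710400 + 604227593126566662145076509643666468897994016800 + 563945753584795551335404742334088704304794415680 + 528699143985745829376941945938208160285744764700 + 497599194339525486472415949118313562621877425600 + 469954794653996292779503951945073920253995346400 + 445220331777470172106898480790070029714311380800 + 422959315188596663501553556750566528228595811760 + 402818395417711108096717673095777645931996011200 + 384508468353269694092321415227787752935087101600 + 367790708859649272610046571087449154981387662400 + 352466095990497219584627963958805440190496509800 + 338367452150877330801242845400453222582876649408 + 325353319375843587308887351346589637098919855200 + 313303196435997528519669301296715946835996897600 + 302113796563283331072538254821833234448997008400 + 291696079440411492070036935690045881536962628800 + 281972876792397775667702371167044352152397207840 + 272876977541030105484873262419720340792642459200 + 264349571992872914688470972969104080142872382350 + 256338978902179796061547610151858501956724734400 + 248799597169762743236207974559156781310938712800 + 241691037250626664858030603857466587559197606720 + 234977397326998146389751975972536960126997673200 + 228626656858700899190028949594900826069511249600 + 222610165888735086053449240395035014857155690400 + 216902212917229058205924900897726424732613236800 + 211479657594298331750776778375283264114297905880 + 206321617165169104147099295975886111331022347200 + 201409197708855554048358836547888822965998005600 + 196725262878417052791420258953751873594695726400 + 192254234176634847046160707613893876467543550800 + 187981917861598517111801580778029568101598138560 + 183895354429824636305023285543724577490693831200 + 179982687314296452553852577340666607756849281600 + 176233047995248609792313981979402720095248254900 + 172636455179019046327164717041047562542284004800 + 169183726075438665400621422700226611291438324704 + 165866398113175162157471983039437854207292475200 + 162676659687921793654443675673294818549459927600 + 159607288750413835283605115754930765369281438400 + 156651598217998764259834650648357973417998448800 + 153803387341307877636928566091115101174034840640 + 151056898281641665536269127410916617224498504200 + 148406777259156724035632826930023343238103793600 + 145848039720205746035018467845022940768481314400 + 143376039046981919831035103983242890924947732800 + 140986438396198887833851185583522176076198603920 + 138675185307736610984115920246087386304457643200 + 136438488770515052742436631209860170396321229600 + 134272798472570369365572557698592548643998670400 + 132174785996436457344235486484552040071436191175 + 130141327750337434923554940538635854839567942080 + 128169489451089898030773805075929250978362367200 + 126256511996596018955687628880766127829431585600 + 124399798584881371618103987279578390655469356400 + 122596902953216424203348857029149718327129220800 + 120845518625313332429015301928733293779598803360 + 119143469067210327746916494859314514993970651200 + 117488698663499073194875987986268480063498836600 + 115879264435231962603165358013853843350300222400 + 114313328429350449595014474797450413034755624800 + 112789150716959110267080948466817740860958883136 + 111305082944367543026724620197517507428577845200 + 109859562386648484026377547207939357981453457600 + 108451106458614529102962450448863212366306618400 + 107078307642682699620646470063434564108505268800 + 105739828797149165875388389187641632057148952940 + 104434398811999176173223100432238648945332299200 + 103160808582584552073549647987943055665511173600 + 101917907274360641807603266686883500777974894400 + 100704598854427777024179418273944411482999002800 + 99519838867905097294483189823662712524375485120 + 98362631439208526395710129476875936797347863200 + 97232026480137164023345645230015293845654209600 + 96127117088317423523080353806946938233771775400 + 95047037121032958090236754325970006343504676800 + 93990958930799258555900790389014784050799069280 + 92958091250241024945396386099025610599691387200 + 91947677214912318152511642771862288745346915600 + 90958992513676701828291087473240113597547486400 + 89991343657148226276926288670333303878424640800 + 89044066355494034421379696158014005942862276160 + 88116523997624304896156990989701360047624127450 + 87208106224452920309598671494962170768782641600 + 86318227589509523163582358520523781271142002400 + 85446326300726598687182536717286167318908244800 + 84591863037719332700310711350113305645719162352 + 83754319839326071980505654802092381827444715200 + 82933199056587581078735991519718927103646237600 + 82128022366717798738165739174867287034678798400 + 81338329843960896827221837836647409274729963800 + 80563679083542221619343534619155529186399202240 + 79803644375206917641802557877465382684640719200 + 79057815923102180093748328364591874435251553600 + 78325799108999382129917325324178986708999224400 + 77607213796072782293863037935883766647448772800 + 76901693670653938818464283045557550587017420320 + 76208885619566966396676316531633608689837083200 + 75528449140820832768134563705458308612249252100 = 44835143901536083460787730821655611393582824127335, so H_112 = 44835143901536083460787730821655611393582824127335/8459186303771933270031071135011330564571916235200; reducing by gcd(44835143901536083460787730821655611393582824127335, 8459186303771933270031071135011330564571916235200) = 55 gives 815184434573383335650686014939192934428778620497/153803387341307877636928566091115101174034840640 ≈ 5.30017. (The PNT-adjacent estimate ln(112) + γ ≈ 5.29571 matches within O(1/n).)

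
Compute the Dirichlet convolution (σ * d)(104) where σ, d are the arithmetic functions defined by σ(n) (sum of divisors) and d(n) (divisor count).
(σ * d)(104) = 672

Divisors of 104: [1, 2, 4, 8, 13, 26, 52, 104]. For each d | 104:
  d = 1: σ(1) · d(104/1) = 1 · 8 = 8
  d = 2: σ(2) · d(104/2) = 3 · 6 = 18
  d = 4: σ(4) · d(104/4) = 7 · 4 = 28
  d = 8: σ(8) · d(104/8) = 15 · 2 = 30
  d = 13: σ(13) · d(104/13) = 14 · 4 = 56
  d = 26: σ(26) · d(104/26) = 42 · 3 = 126
  d = 52: σ(52) · d(104/52) = 98 · 2 = 196
  d = 104: σ(104) · d(104/104) = 210 · 1 = 210
Summing: (σ * d)(104) = 8 + 18 + 28 + 30 + 56 + 126 + 196 + 210 = 672.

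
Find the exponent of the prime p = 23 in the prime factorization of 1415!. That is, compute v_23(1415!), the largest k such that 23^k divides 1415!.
v_23(1415!) = 63

Legendre's formula: v_p(n!) = Σ_{k ≥ 1} ⌊n / p^k⌋. For p = 23, n = 1415, the terms are:
  ⌊1415/23^1⌋ = ⌊1415/23⌋ = 61
  ⌊1415/23^2⌋ = ⌊1415/529⌋ = 2
(the next term ⌊1415/23^3⌋ = 0, terminating the sum). Summing: v_23(1415!) = 61 + 2 = 63.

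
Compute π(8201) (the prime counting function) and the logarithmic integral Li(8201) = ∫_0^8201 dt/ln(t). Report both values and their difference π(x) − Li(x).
π(8201) = 1028;  Li(8201) ≈ 1048.75;  π(x) − Li(x) ≈ -20.75.

Direct count of primes ≤ 8201 gives π(8201) = 1028. Numerical evaluation of the logarithmic integral gives Li(8201) ≈ 1048.75. The difference π(x) − Li(x) ≈ -20.75 is typically negative for small/moderate x (Li(x) overestimates), though Littlewood's theorem shows this sign changes infinitely often.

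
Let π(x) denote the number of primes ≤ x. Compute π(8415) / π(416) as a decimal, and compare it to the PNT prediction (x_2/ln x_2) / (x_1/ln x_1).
π(8415)/π(416) = 1051/80 ≈ 13.1375;  PNT prediction ≈ 13.4979.

π(416) = 80 and π(8415) = 1051, so π(8415)/π(416) ≈ 13.1375. The PNT-predicted ratio is (8415/ln(8415)) / (416/ln(416)) ≈ 13.4979. The two agree to within a few percent, as expected.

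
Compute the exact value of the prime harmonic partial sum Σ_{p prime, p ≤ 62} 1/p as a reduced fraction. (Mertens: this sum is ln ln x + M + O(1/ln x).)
Σ 1/p = 201015517717077830328949/117288381359406970983270

π(62) = 18, so the primes ≤ 62 are [2, 3, 5, 7, 11, 13, 17, 19, 23, 29, 31, 37, 41, 43, 47, 53, 59, 61]. Summing 1/p over these primes: 201015517717077830328949/117288381359406970983270 ≈ 1.7139. Mertens estimate ln ln(62) + 0.2615 ≈ 1.6791.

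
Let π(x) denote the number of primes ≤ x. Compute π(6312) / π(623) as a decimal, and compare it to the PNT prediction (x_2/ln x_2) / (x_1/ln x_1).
π(6312)/π(623) = 821/114 ≈ 7.2018;  PNT prediction ≈ 7.4504.

π(623) = 114 and π(6312) = 821, so π(6312)/π(623) ≈ 7.2018. The PNT-predicted ratio is (6312/ln(6312)) / (623/ln(623)) ≈ 7.4504. The two agree to within a few percent, as expected.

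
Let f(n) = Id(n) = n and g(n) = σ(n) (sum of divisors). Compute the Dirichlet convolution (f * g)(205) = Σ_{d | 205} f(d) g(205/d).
(Id * σ)(205) = 913

Divisors of 205: [1, 5, 41, 205]. For each d | 205:
  d = 1: Id(1) · σ(205/1) = 1 · 252 = 252
  d = 5: Id(5) · σ(205/5) = 5 · 42 = 210
  d = 41: Id(41) · σ(205/41) = 41 · 6 = 246
  d = 205: Id(205) · σ(205/205) = 205 · 1 = 205
Summing: (Id * σ)(205) = 252 + 210 + 246 + 205 = 913.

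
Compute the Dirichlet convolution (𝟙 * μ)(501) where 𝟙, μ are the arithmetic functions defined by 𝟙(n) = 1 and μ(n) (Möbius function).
(𝟙 * μ)(501) = 0

Divisors of 501: [1, 3, 167, 501]. For each d | 501:
  d = 1: 𝟙(1) · μ(501/1) = 1 · 1 = 1
  d = 3: 𝟙(3) · μ(501/3) = 1 · -1 = -1
  d = 167: 𝟙(167) · μ(501/167) = 1 · -1 = -1
  d = 501: 𝟙(501) · μ(501/501) = 1 · 1 = 1
Summing: (𝟙 * μ)(501) = 1 + -1 + -1 + 1 = 0.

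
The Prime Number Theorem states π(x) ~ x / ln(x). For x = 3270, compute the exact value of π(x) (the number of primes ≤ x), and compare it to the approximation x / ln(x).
π(3270) = 461;  x/ln(x) ≈ 404.08;  relative error ≈ 12.35%.

Directly count primes up to 3270: π(3270) = 461. The PNT approximation gives 3270/ln(3270) ≈ 3270/8.09255 ≈ 404.08. Relative error (π(x) − x/ln(x)) / π(x) ≈ 12.35%; the approximation is known to undercount slightly (Li(x) is a better estimate).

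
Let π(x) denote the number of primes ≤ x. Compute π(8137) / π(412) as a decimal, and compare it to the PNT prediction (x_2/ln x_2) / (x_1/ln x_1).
π(8137)/π(412) = 1022/80 ≈ 12.7750;  PNT prediction ≈ 13.2067.

π(412) = 80 and π(8137) = 1022, so π(8137)/π(412) ≈ 12.7750. The PNT-predicted ratio is (8137/ln(8137)) / (412/ln(412)) ≈ 13.2067. The two agree to within a few percent, as expected.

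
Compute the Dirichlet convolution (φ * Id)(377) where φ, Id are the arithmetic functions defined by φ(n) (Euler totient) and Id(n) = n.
(φ * Id)(377) = 1425

Divisors of 377: [1, 13, 29, 377]. For each d | 377:
  d = 1: φ(1) · Id(377/1) = 1 · 377 = 377
  d = 13: φ(13) · Id(377/13) = 12 · 29 = 348
  d = 29: φ(29) · Id(377/29) = 28 · 13 = 364
  d = 377: φ(377) · Id(377/377) = 336 · 1 = 336
Summing: (φ * Id)(377) = 377 + 348 + 364 + 336 = 1425.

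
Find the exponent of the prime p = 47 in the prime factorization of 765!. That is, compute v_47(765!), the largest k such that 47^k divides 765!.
v_47(765!) = 16

Legendre's formula: v_p(n!) = Σ_{k ≥ 1} ⌊n / p^k⌋. For p = 47, n = 765, the terms are:
  ⌊765/47^1⌋ = ⌊765/47⌋ = 16
(the next term ⌊765/47^2⌋ = 0, terminating the sum). Summing: v_47(765!) = 16 = 16.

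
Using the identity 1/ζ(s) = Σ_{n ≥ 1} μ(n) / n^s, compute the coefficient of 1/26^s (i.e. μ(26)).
μ(26) = 1

Factor n = 26 = 2 · 13. μ(n) = 0 if any exponent ≥ 2 (not squarefree); otherwise μ(n) = (−1)^{ω(n)} where ω(n) is the number of distinct prime factors. Applying: μ(26) = 1.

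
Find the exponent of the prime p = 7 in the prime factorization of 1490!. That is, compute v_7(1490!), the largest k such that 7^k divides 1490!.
v_7(1490!) = 246

Legendre's formula: v_p(n!) = Σ_{k ≥ 1} ⌊n / p^k⌋. For p = 7, n = 1490, the terms are:
  ⌊1490/7^1⌋ = ⌊1490/7⌋ = 212
  ⌊1490/7^2⌋ = ⌊1490/49⌋ = 30
  ⌊1490/7^3⌋ = ⌊1490/343⌋ = 4
(the next term ⌊1490/7^4⌋ = 0, terminating the sum). Summing: v_7(1490!) = 212 + 30 + 4 = 246.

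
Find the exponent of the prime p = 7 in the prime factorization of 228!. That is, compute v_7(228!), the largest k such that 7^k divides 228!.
v_7(228!) = 36

Legendre's formula: v_p(n!) = Σ_{k ≥ 1} ⌊n / p^k⌋. For p = 7, n = 228, the terms are:
  ⌊228/7^1⌋ = ⌊228/7⌋ = 32
  ⌊228/7^2⌋ = ⌊228/49⌋ = 4
(the next term ⌊228/7^3⌋ = 0, terminating the sum). Summing: v_7(228!) = 32 + 4 = 36.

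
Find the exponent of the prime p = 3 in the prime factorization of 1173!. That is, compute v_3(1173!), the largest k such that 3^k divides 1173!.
v_3(1173!) = 583

Legendre's formula: v_p(n!) = Σ_{k ≥ 1} ⌊n / p^k⌋. For p = 3, n = 1173, the terms are:
  ⌊1173/3^1⌋ = ⌊1173/3⌋ = 391
  ⌊1173/3^2⌋ = ⌊1173/9⌋ = 130
  ⌊1173/3^3⌋ = ⌊1173/27⌋ = 43
  ⌊1173/3^4⌋ = ⌊1173/81⌋ = 14
  ⌊1173/3^5⌋ = ⌊1173/243⌋ = 4
  ⌊1173/3^6⌋ = ⌊1173/729⌋ = 1
(the next term ⌊1173/3^7⌋ = 0, terminating the sum). Summing: v_3(1173!) = 391 + 130 + 43 + 14 + 4 + 1 = 583.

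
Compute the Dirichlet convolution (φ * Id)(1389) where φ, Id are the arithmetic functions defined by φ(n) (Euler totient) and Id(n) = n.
(φ * Id)(1389) = 4625

Divisors of 1389: [1, 3, 463, 1389]. For each d | 1389:
  d = 1: φ(1) · Id(1389/1) = 1 · 1389 = 1389
  d = 3: φ(3) · Id(1389/3) = 2 · 463 = 926
  d = 463: φ(463) · Id(1389/463) = 462 · 3 = 1386
  d = 1389: φ(1389) · Id(1389/1389) = 924 · 1 = 924
Summing: (φ * Id)(1389) = 1389 + 926 + 1386 + 924 = 4625.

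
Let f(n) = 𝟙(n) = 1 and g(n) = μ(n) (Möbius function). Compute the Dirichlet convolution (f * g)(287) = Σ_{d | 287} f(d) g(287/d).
(𝟙 * μ)(287) = 0

Divisors of 287: [1, 7, 41, 287]. For each d | 287:
  d = 1: 𝟙(1) · μ(287/1) = 1 · 1 = 1
  d = 7: 𝟙(7) · μ(287/7) = 1 · -1 = -1
  d = 41: 𝟙(41) · μ(287/41) = 1 · -1 = -1
  d = 287: 𝟙(287) · μ(287/287) = 1 · 1 = 1
Summing: (𝟙 * μ)(287) = 1 + -1 + -1 + 1 = 0.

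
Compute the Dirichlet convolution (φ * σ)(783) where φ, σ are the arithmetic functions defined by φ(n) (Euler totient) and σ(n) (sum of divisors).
(φ * σ)(783) = 6264

Divisors of 783: [1, 3, 9, 27, 29, 87, 261, 783]. For each d | 783:
  d = 1: φ(1) · σ(783/1) = 1 · 1200 = 1200
  d = 3: φ(3) · σ(783/3) = 2 · 390 = 780
  d = 9: φ(9) · σ(783/9) = 6 · 120 = 720
  d = 27: φ(27) · σ(783/27) = 18 · 30 = 540
  d = 29: φ(29) · σ(783/29) = 28 · 40 = 1120
  d = 87: φ(87) · σ(783/87) = 56 · 13 = 728
  d = 261: φ(261) · σ(783/261) = 168 · 4 = 672
  d = 783: φ(783) · σ(783/783) = 504 · 1 = 504
Summing: (φ * σ)(783) = 1200 + 780 + 720 + 540 + 1120 + 728 + 672 + 504 = 6264.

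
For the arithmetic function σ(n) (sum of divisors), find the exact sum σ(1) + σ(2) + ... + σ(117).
Σ_{n ≤ 117} σ(n) = 11289

Compute σ(n) for each 1 ≤ n ≤ 117: σ(1) = 1, σ(2) = 3, σ(3) = 4, σ(4) = 7, σ(5) = 6, σ(6) = 12, σ(7) = 8, σ(8) = 15, σ(9) = 13, σ(10) = 18, σ(11) = 12, σ(12) = 28, σ(13) = 14, σ(14) = 24, σ(15) = 24, σ(16) = 31, σ(17) = 18, σ(18) = 39, σ(19) = 20, σ(20) = 42, σ(21) = 32, σ(22) = 36, σ(23) = 24, σ(24) = 60, σ(25) = 31, σ(26) = 42, σ(27) = 40, σ(28) = 56, σ(29) = 30, σ(30) = 72, σ(31) = 32, σ(32) = 63, σ(33) = 48, σ(34) = 54, σ(35) = 48, σ(36) = 91, σ(37) = 38, σ(38) = 60, σ(39) = 56, σ(40) = 90, σ(41) = 42, σ(42) = 96, σ(43) = 44, σ(44) = 84, σ(45) = 78, σ(46) = 72, σ(47) = 48, σ(48) = 124, σ(49) = 57, σ(50) = 93, σ(51) = 72, σ(52) = 98, σ(53) = 54, σ(54) = 120, σ(55) = 72, σ(56) = 120, σ(57) = 80, σ(58) = 90, σ(59) = 60, σ(60) = 168, σ(61) = 62, σ(62) = 96, σ(63) = 104, σ(64) = 127, σ(65) = 84, σ(66) = 144, σ(67) = 68, σ(68) = 126, σ(69) = 96, σ(70) = 144, σ(71) = 72, σ(72) = 195, σ(73) = 74, σ(74) = 114, σ(75) = 124, σ(76) = 140, σ(77) = 96, σ(78) = 168, σ(79) = 80, σ(80) = 186, σ(81) = 121, σ(82) = 126, σ(83) = 84, σ(84) = 224, σ(85) = 108, σ(86) = 132, σ(87) = 120, σ(88) = 180, σ(89) = 90, σ(90) = 234, σ(91) = 112, σ(92) = 168, σ(93) = 128, σ(94) = 144, σ(95) = 120, σ(96) = 252, σ(97) = 98, σ(98) = 171, σ(99) = 156, σ(100) = 217, σ(101) = 102, σ(102) = 216, σ(103) = 104, σ(104) = 210, σ(105) = 192, σ(106) = 162, σ(107) = 108, σ(108) = 280, σ(109) = 110, σ(110) = 216, σ(111) = 152, σ(112) = 248, σ(113) = 114, σ(114) = 240, σ(115) = 144, σ(116) = 210, σ(117) = 182. Summing all 117 values: 11289. (Average order: Σ_{n ≤ x} σ(n) ~ (π²/12) x². For x = 117, (π²/12)·117² ≈ 11258.75.)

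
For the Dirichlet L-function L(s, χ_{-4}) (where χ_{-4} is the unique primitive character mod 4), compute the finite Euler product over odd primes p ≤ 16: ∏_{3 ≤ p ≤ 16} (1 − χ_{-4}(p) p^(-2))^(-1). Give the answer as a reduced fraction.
∏ = 143143/156160

The odd primes p ≤ 16 are [3, 5, 7, 11, 13]. For each, χ(p) = 1 if p ≡ 1 mod 4, χ(p) = −1 if p ≡ 3 mod 4. Taking (1 − χ(p)/p^2)^(-1) = p^2/(p^2 − χ(p)): (1 − (-1)/3^2)^(-1) · (1 − (1)/5^2)^(-1) · (1 − (-1)/7^2)^(-1) · (1 − (-1)/11^2)^(-1) · (1 − (1)/13^2)^(-1) = 143143/156160.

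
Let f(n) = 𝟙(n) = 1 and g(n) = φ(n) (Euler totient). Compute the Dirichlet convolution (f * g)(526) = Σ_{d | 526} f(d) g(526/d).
(𝟙 * φ)(526) = 526

Divisors of 526: [1, 2, 263, 526]. For each d | 526:
  d = 1: 𝟙(1) · φ(526/1) = 1 · 262 = 262
  d = 2: 𝟙(2) · φ(526/2) = 1 · 262 = 262
  d = 263: 𝟙(263) · φ(526/263) = 1 · 1 = 1
  d = 526: 𝟙(526) · φ(526/526) = 1 · 1 = 1
Summing: (𝟙 * φ)(526) = 262 + 262 + 1 + 1 = 526.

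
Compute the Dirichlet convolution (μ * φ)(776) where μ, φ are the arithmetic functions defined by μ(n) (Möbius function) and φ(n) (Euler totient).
(μ * φ)(776) = 190

Divisors of 776: [1, 2, 4, 8, 97, 194, 388, 776]. For each d | 776:
  d = 1: μ(1) · φ(776/1) = 1 · 384 = 384
  d = 2: μ(2) · φ(776/2) = -1 · 192 = -192
  d = 4: μ(4) · φ(776/4) = 0 · 96 = 0
  d = 8: μ(8) · φ(776/8) = 0 · 96 = 0
  d = 97: μ(97) · φ(776/97) = -1 · 4 = -4
  d = 194: μ(194) · φ(776/194) = 1 · 2 = 2
  d = 388: μ(388) · φ(776/388) = 0 · 1 = 0
  d = 776: μ(776) · φ(776/776) = 0 · 1 = 0
Summing: (μ * φ)(776) = 384 + -192 + 0 + 0 + -4 + 2 + 0 + 0 = 190.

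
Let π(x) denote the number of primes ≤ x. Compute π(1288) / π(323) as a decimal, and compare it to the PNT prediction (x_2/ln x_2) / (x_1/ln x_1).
π(1288)/π(323) = 208/66 ≈ 3.1515;  PNT prediction ≈ 3.2174.

π(323) = 66 and π(1288) = 208, so π(1288)/π(323) ≈ 3.1515. The PNT-predicted ratio is (1288/ln(1288)) / (323/ln(323)) ≈ 3.2174. The two agree to within a few percent, as expected.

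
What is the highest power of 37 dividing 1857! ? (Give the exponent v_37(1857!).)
v_37(1857!) = 51

Legendre's formula: v_p(n!) = Σ_{k ≥ 1} ⌊n / p^k⌋. For p = 37, n = 1857, the terms are:
  ⌊1857/37^1⌋ = ⌊1857/37⌋ = 50
  ⌊1857/37^2⌋ = ⌊1857/1369⌋ = 1
(the next term ⌊1857/37^3⌋ = 0, terminating the sum). Summing: v_37(1857!) = 50 + 1 = 51.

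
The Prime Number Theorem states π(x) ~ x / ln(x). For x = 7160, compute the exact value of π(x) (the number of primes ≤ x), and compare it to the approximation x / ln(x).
π(7160) = 916;  x/ln(x) ≈ 806.65;  relative error ≈ 11.94%.

Directly count primes up to 7160: π(7160) = 916. The PNT approximation gives 7160/ln(7160) ≈ 7160/8.87627 ≈ 806.65. Relative error (π(x) − x/ln(x)) / π(x) ≈ 11.94%; the approximation is known to undercount slightly (Li(x) is a better estimate).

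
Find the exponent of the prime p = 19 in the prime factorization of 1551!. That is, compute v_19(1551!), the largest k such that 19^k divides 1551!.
v_19(1551!) = 85

Legendre's formula: v_p(n!) = Σ_{k ≥ 1} ⌊n / p^k⌋. For p = 19, n = 1551, the terms are:
  ⌊1551/19^1⌋ = ⌊1551/19⌋ = 81
  ⌊1551/19^2⌋ = ⌊1551/361⌋ = 4
(the next term ⌊1551/19^3⌋ = 0, terminating the sum). Summing: v_19(1551!) = 81 + 4 = 85.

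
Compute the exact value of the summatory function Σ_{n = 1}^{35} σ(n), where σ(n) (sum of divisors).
Σ_{n ≤ 35} σ(n) = 1007

Compute σ(n) for each 1 ≤ n ≤ 35: σ(1) = 1, σ(2) = 3, σ(3) = 4, σ(4) = 7, σ(5) = 6, σ(6) = 12, σ(7) = 8, σ(8) = 15, σ(9) = 13, σ(10) = 18, σ(11) = 12, σ(12) = 28, σ(13) = 14, σ(14) = 24, σ(15) = 24, σ(16) = 31, σ(17) = 18, σ(18) = 39, σ(19) = 20, σ(20) = 42, σ(21) = 32, σ(22) = 36, σ(23) = 24, σ(24) = 60, σ(25) = 31, σ(26) = 42, σ(27) = 40, σ(28) = 56, σ(29) = 30, σ(30) = 72, σ(31) = 32, σ(32) = 63, σ(33) = 48, σ(34) = 54, σ(35) = 48. Summing all 35 values: 1007. (Average order: Σ_{n ≤ x} σ(n) ~ (π²/12) x². For x = 35, (π²/12)·35² ≈ 1007.52.)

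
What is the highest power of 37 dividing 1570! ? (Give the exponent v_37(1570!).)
v_37(1570!) = 43

Legendre's formula: v_p(n!) = Σ_{k ≥ 1} ⌊n / p^k⌋. For p = 37, n = 1570, the terms are:
  ⌊1570/37^1⌋ = ⌊1570/37⌋ = 42
  ⌊1570/37^2⌋ = ⌊1570/1369⌋ = 1
(the next term ⌊1570/37^3⌋ = 0, terminating the sum). Summing: v_37(1570!) = 42 + 1 = 43.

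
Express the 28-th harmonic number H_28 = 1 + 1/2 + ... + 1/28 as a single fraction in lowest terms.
H_28 = 315404588903/80313433200

Direct summation: H_28 = 1 + 1/2 + ... + 1/28. The least common denominator is lcm(1, ..., 28) = 80313433200; over this denominator the numerator is 80313433200 + 40156716600 + 26771144400 + 20078358300 + 16062686640 + 13385572200 + 11473347600 + 10039179150 + 8923714800 + 8031343320 + 7301221200 + 6692786100 + 6177956400 + 5736673800 + 5354228880 + 5019589575 + 4724319600 + 4461857400 + 4227022800 + 4015671660 + 3824449200 + 3650610600 + 3491888400 + 3346393050 + 3212537328 + 3088978200 + 2974571600 + 2868336900 = 315404588903, so H_28 = 315404588903/80313433200 (already in lowest terms) ≈ 3.92717. (The PNT-adjacent estimate ln(28) + γ ≈ 3.90942 matches within O(1/n).)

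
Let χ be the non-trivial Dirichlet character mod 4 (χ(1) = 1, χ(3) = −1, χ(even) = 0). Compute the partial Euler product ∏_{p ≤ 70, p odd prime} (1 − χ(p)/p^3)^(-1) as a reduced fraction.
∏ = 497044101252700953274063170881740849527845657594881/512972994773739111227016105418519405174088647311360

The odd primes p ≤ 70 are [3, 5, 7, 11, 13, 17, 19, 23, 29, 31, 37, 41, 43, 47, 53, 59, 61, 67]. For each, χ(p) = 1 if p ≡ 1 mod 4, χ(p) = −1 if p ≡ 3 mod 4. Taking (1 − χ(p)/p^3)^(-1) = p^3/(p^3 − χ(p)): (1 − (-1)/3^3)^(-1) · (1 − (1)/5^3)^(-1) · (1 − (-1)/7^3)^(-1) · (1 − (-1)/11^3)^(-1) · (1 − (1)/13^3)^(-1) · (1 − (1)/17^3)^(-1) · (1 − (-1)/19^3)^(-1) · (1 − (-1)/23^3)^(-1) · (1 − (1)/29^3)^(-1) · (1 − (-1)/31^3)^(-1) · (1 − (1)/37^3)^(-1) · (1 − (1)/41^3)^(-1) · (1 − (-1)/43^3)^(-1) · (1 − (-1)/47^3)^(-1) · (1 − (1)/53^3)^(-1) · (1 − (-1)/59^3)^(-1) · (1 − (1)/61^3)^(-1) · (1 − (-1)/67^3)^(-1) = 497044101252700953274063170881740849527845657594881/512972994773739111227016105418519405174088647311360.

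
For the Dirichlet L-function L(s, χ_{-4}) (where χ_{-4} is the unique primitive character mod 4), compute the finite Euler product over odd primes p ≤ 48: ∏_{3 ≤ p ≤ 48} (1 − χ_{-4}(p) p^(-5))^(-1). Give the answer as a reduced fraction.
∏ = 7508883803148623376075754946450365737429310788606076172798130278074505/7537845509642297199917174706861149114875564283464393121061743521431552

The odd primes p ≤ 48 are [3, 5, 7, 11, 13, 17, 19, 23, 29, 31, 37, 41, 43, 47]. For each, χ(p) = 1 if p ≡ 1 mod 4, χ(p) = −1 if p ≡ 3 mod 4. Taking (1 − χ(p)/p^5)^(-1) = p^5/(p^5 − χ(p)): (1 − (-1)/3^5)^(-1) · (1 − (1)/5^5)^(-1) · (1 − (-1)/7^5)^(-1) · (1 − (-1)/11^5)^(-1) · (1 − (1)/13^5)^(-1) · (1 − (1)/17^5)^(-1) · (1 − (-1)/19^5)^(-1) · (1 − (-1)/23^5)^(-1) · (1 − (1)/29^5)^(-1) · (1 − (-1)/31^5)^(-1) · (1 − (1)/37^5)^(-1) · (1 − (1)/41^5)^(-1) · (1 − (-1)/43^5)^(-1) · (1 − (-1)/47^5)^(-1) = 7508883803148623376075754946450365737429310788606076172798130278074505/7537845509642297199917174706861149114875564283464393121061743521431552.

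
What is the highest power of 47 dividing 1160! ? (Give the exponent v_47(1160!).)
v_47(1160!) = 24

Legendre's formula: v_p(n!) = Σ_{k ≥ 1} ⌊n / p^k⌋. For p = 47, n = 1160, the terms are:
  ⌊1160/47^1⌋ = ⌊1160/47⌋ = 24
(the next term ⌊1160/47^2⌋ = 0, terminating the sum). Summing: v_47(1160!) = 24 = 24.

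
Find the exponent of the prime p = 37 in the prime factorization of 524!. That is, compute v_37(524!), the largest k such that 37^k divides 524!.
v_37(524!) = 14

Legendre's formula: v_p(n!) = Σ_{k ≥ 1} ⌊n / p^k⌋. For p = 37, n = 524, the terms are:
  ⌊524/37^1⌋ = ⌊524/37⌋ = 14
(the next term ⌊524/37^2⌋ = 0, terminating the sum). Summing: v_37(524!) = 14 = 14.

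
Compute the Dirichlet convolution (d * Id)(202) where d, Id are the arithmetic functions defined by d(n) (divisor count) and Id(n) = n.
(d * Id)(202) = 412

Divisors of 202: [1, 2, 101, 202]. For each d | 202:
  d = 1: d(1) · Id(202/1) = 1 · 202 = 202
  d = 2: d(2) · Id(202/2) = 2 · 101 = 202
  d = 101: d(101) · Id(202/101) = 2 · 2 = 4
  d = 202: d(202) · Id(202/202) = 4 · 1 = 4
Summing: (d * Id)(202) = 202 + 202 + 4 + 4 = 412.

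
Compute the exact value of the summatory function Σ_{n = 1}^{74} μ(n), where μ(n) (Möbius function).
Σ_{n ≤ 74} μ(n) = -3

Compute μ(n) for each 1 ≤ n ≤ 74: μ(1) = 1, μ(2) = -1, μ(3) = -1, μ(4) = 0, μ(5) = -1, μ(6) = 1, μ(7) = -1, μ(8) = 0, μ(9) = 0, μ(10) = 1, μ(11) = -1, μ(12) = 0, μ(13) = -1, μ(14) = 1, μ(15) = 1, μ(16) = 0, μ(17) = -1, μ(18) = 0, μ(19) = -1, μ(20) = 0, μ(21) = 1, μ(22) = 1, μ(23) = -1, μ(24) = 0, μ(25) = 0, μ(26) = 1, μ(27) = 0, μ(28) = 0, μ(29) = -1, μ(30) = -1, μ(31) = -1, μ(32) = 0, μ(33) = 1, μ(34) = 1, μ(35) = 1, μ(36) = 0, μ(37) = -1, μ(38) = 1, μ(39) = 1, μ(40) = 0, μ(41) = -1, μ(42) = -1, μ(43) = -1, μ(44) = 0, μ(45) = 0, μ(46) = 1, μ(47) = -1, μ(48) = 0, μ(49) = 0, μ(50) = 0, μ(51) = 1, μ(52) = 0, μ(53) = -1, μ(54) = 0, μ(55) = 1, μ(56) = 0, μ(57) = 1, μ(58) = 1, μ(59) = -1, μ(60) = 0, μ(61) = -1, μ(62) = 1, μ(63) = 0, μ(64) = 0, μ(65) = 1, μ(66) = -1, μ(67) = -1, μ(68) = 0, μ(69) = 1, μ(70) = -1, μ(71) = -1, μ(72) = 0, μ(73) = -1, μ(74) = 1. Summing all 74 values: -3. (Mertens function M(x) = Σ_{n ≤ x} μ(n); on average M(x) should be small (PNT ⟺ M(x) = o(x)).)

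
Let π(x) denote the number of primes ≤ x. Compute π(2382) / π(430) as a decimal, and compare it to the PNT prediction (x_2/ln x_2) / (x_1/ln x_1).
π(2382)/π(430) = 353/82 ≈ 4.3049;  PNT prediction ≈ 4.3199.

π(430) = 82 and π(2382) = 353, so π(2382)/π(430) ≈ 4.3049. The PNT-predicted ratio is (2382/ln(2382)) / (430/ln(430)) ≈ 4.3199. The two agree to within a few percent, as expected.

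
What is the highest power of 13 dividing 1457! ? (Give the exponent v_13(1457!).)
v_13(1457!) = 120

Legendre's formula: v_p(n!) = Σ_{k ≥ 1} ⌊n / p^k⌋. For p = 13, n = 1457, the terms are:
  ⌊1457/13^1⌋ = ⌊1457/13⌋ = 112
  ⌊1457/13^2⌋ = ⌊1457/169⌋ = 8
(the next term ⌊1457/13^3⌋ = 0, terminating the sum). Summing: v_13(1457!) = 112 + 8 = 120.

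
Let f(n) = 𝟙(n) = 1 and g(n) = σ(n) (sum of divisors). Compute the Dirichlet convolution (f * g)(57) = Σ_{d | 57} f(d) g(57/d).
(𝟙 * σ)(57) = 105

Divisors of 57: [1, 3, 19, 57]. For each d | 57:
  d = 1: 𝟙(1) · σ(57/1) = 1 · 80 = 80
  d = 3: 𝟙(3) · σ(57/3) = 1 · 20 = 20
  d = 19: 𝟙(19) · σ(57/19) = 1 · 4 = 4
  d = 57: 𝟙(57) · σ(57/57) = 1 · 1 = 1
Summing: (𝟙 * σ)(57) = 80 + 20 + 4 + 1 = 105.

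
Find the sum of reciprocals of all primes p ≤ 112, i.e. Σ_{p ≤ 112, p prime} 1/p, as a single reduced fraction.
Σ 1/p = 514977313070181206962860776592994315598662571/279734996817854936178276161872067809674997230

π(112) = 29, so the primes ≤ 112 are [2, 3, 5, 7, 11, 13, 17, 19, 23, 29, 31, 37, 41, 43, 47, 53, 59, 61, 67, 71, 73, 79, 83, 89, 97, 101, 103, 107, 109]. Summing 1/p over these primes: 514977313070181206962860776592994315598662571/279734996817854936178276161872067809674997230 ≈ 1.8409. Mertens estimate ln ln(112) + 0.2615 ≈ 1.8130.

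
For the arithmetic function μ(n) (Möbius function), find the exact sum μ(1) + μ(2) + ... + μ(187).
Σ_{n ≤ 187} μ(n) = -3

Compute μ(n) for each 1 ≤ n ≤ 187: μ(1) = 1, μ(2) = -1, μ(3) = -1, μ(4) = 0, μ(5) = -1, μ(6) = 1, μ(7) = -1, μ(8) = 0, μ(9) = 0, μ(10) = 1, μ(11) = -1, μ(12) = 0, μ(13) = -1, μ(14) = 1, μ(15) = 1, μ(16) = 0, μ(17) = -1, μ(18) = 0, μ(19) = -1, μ(20) = 0, μ(21) = 1, μ(22) = 1, μ(23) = -1, μ(24) = 0, μ(25) = 0, μ(26) = 1, μ(27) = 0, μ(28) = 0, μ(29) = -1, μ(30) = -1, μ(31) = -1, μ(32) = 0, μ(33) = 1, μ(34) = 1, μ(35) = 1, μ(36) = 0, μ(37) = -1, μ(38) = 1, μ(39) = 1, μ(40) = 0, μ(41) = -1, μ(42) = -1, μ(43) = -1, μ(44) = 0, μ(45) = 0, μ(46) = 1, μ(47) = -1, μ(48) = 0, μ(49) = 0, μ(50) = 0, μ(51) = 1, μ(52) = 0, μ(53) = -1, μ(54) = 0, μ(55) = 1, μ(56) = 0, μ(57) = 1, μ(58) = 1, μ(59) = -1, μ(60) = 0, μ(61) = -1, μ(62) = 1, μ(63) = 0, μ(64) = 0, μ(65) = 1, μ(66) = -1, μ(67) = -1, μ(68) = 0, μ(69) = 1, μ(70) = -1, μ(71) = -1, μ(72) = 0, μ(73) = -1, μ(74) = 1, μ(75) = 0, μ(76) = 0, μ(77) = 1, μ(78) = -1, μ(79) = -1, μ(80) = 0, μ(81) = 0, μ(82) = 1, μ(83) = -1, μ(84) = 0, μ(85) = 1, μ(86) = 1, μ(87) = 1, μ(88) = 0, μ(89) = -1, μ(90) = 0, μ(91) = 1, μ(92) = 0, μ(93) = 1, μ(94) = 1, μ(95) = 1, μ(96) = 0, μ(97) = -1, μ(98) = 0, μ(99) = 0, μ(100) = 0, μ(101) = -1, μ(102) = -1, μ(103) = -1, μ(104) = 0, μ(105) = -1, μ(106) = 1, μ(107) = -1, μ(108) = 0, μ(109) = -1, μ(110) = -1, μ(111) = 1, μ(112) = 0, μ(113) = -1, μ(114) = -1, μ(115) = 1, μ(116) = 0, μ(117) = 0, μ(118) = 1, μ(119) = 1, μ(120) = 0, μ(121) = 0, μ(122) = 1, μ(123) = 1, μ(124) = 0, μ(125) = 0, μ(126) = 0, μ(127) = -1, μ(128) = 0, μ(129) = 1, μ(130) = -1, μ(131) = -1, μ(132) = 0, μ(133) = 1, μ(134) = 1, μ(135) = 0, μ(136) = 0, μ(137) = -1, μ(138) = -1, μ(139) = -1, μ(140) = 0, μ(141) = 1, μ(142) = 1, μ(143) = 1, μ(144) = 0, μ(145) = 1, μ(146) = 1, μ(147) = 0, μ(148) = 0, μ(149) = -1, μ(150) = 0, μ(151) = -1, μ(152) = 0, μ(153) = 0, μ(154) = -1, μ(155) = 1, μ(156) = 0, μ(157) = -1, μ(158) = 1, μ(159) = 1, μ(160) = 0, μ(161) = 1, μ(162) = 0, μ(163) = -1, μ(164) = 0, μ(165) = -1, μ(166) = 1, μ(167) = -1, μ(168) = 0, μ(169) = 0, μ(170) = -1, μ(171) = 0, μ(172) = 0, μ(173) = -1, μ(174) = -1, μ(175) = 0, μ(176) = 0, μ(177) = 1, μ(178) = 1, μ(179) = -1, μ(180) = 0, μ(181) = -1, μ(182) = -1, μ(183) = 1, μ(184) = 0, μ(185) = 1, μ(186) = -1, μ(187) = 1. Summing all 187 values: -3. (Mertens function M(x) = Σ_{n ≤ x} μ(n); on average M(x) should be small (PNT ⟺ M(x) = o(x)).)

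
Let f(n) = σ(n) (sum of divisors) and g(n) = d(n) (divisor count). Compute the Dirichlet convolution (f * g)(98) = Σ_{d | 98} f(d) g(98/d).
(σ * d)(98) = 380

Divisors of 98: [1, 2, 7, 14, 49, 98]. For each d | 98:
  d = 1: σ(1) · d(98/1) = 1 · 6 = 6
  d = 2: σ(2) · d(98/2) = 3 · 3 = 9
  d = 7: σ(7) · d(98/7) = 8 · 4 = 32
  d = 14: σ(14) · d(98/14) = 24 · 2 = 48
  d = 49: σ(49) · d(98/49) = 57 · 2 = 114
  d = 98: σ(98) · d(98/98) = 171 · 1 = 171
Summing: (σ * d)(98) = 6 + 9 + 32 + 48 + 114 + 171 = 380.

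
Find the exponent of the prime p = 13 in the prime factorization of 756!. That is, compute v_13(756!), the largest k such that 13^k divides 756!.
v_13(756!) = 62

Legendre's formula: v_p(n!) = Σ_{k ≥ 1} ⌊n / p^k⌋. For p = 13, n = 756, the terms are:
  ⌊756/13^1⌋ = ⌊756/13⌋ = 58
  ⌊756/13^2⌋ = ⌊756/169⌋ = 4
(the next term ⌊756/13^3⌋ = 0, terminating the sum). Summing: v_13(756!) = 58 + 4 = 62.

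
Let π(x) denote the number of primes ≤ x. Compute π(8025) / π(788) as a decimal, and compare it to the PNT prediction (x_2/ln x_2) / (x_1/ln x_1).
π(8025)/π(788) = 1010/138 ≈ 7.3188;  PNT prediction ≈ 7.5550.

π(788) = 138 and π(8025) = 1010, so π(8025)/π(788) ≈ 7.3188. The PNT-predicted ratio is (8025/ln(8025)) / (788/ln(788)) ≈ 7.5550. The two agree to within a few percent, as expected.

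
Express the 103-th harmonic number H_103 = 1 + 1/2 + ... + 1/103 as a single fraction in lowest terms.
H_103 = 151349767267338274345189261892875037217718429/29012042540587955997705808574162155756055616

Direct summation: H_103 = 1 + 1/2 + ... + 1/103. The least common denominator is lcm(1, ..., 103) = 725301063514698899942645214354053893901390400; over this denominator the numerator is 725301063514698899942645214354053893901390400 + 362650531757349449971322607177026946950695200 + 241767021171566299980881738118017964633796800 + 181325265878674724985661303588513473475347600 + 145060212702939779988529042870810778780278080 + 120883510585783149990440869059008982316898400 + 103614437644956985706092173479150556271627200 + 90662632939337362492830651794256736737673800 + 80589007057188766660293912706005988211265600 + 72530106351469889994264521435405389390139040 + 65936460319518081812967746759459444900126400 + 60441755292891574995220434529504491158449200 + 55792389501130684610972708796465684146260800 + 51807218822478492853046086739575278135813600 + 48353404234313259996176347623603592926759360 + 45331316469668681246415325897128368368836900 + 42664768442041111761332071432591405523611200 + 40294503528594383330146956353002994105632800 + 38173740184984152628560274439687047047441600 + 36265053175734944997132260717702694695069520 + 34538145881652328568697391159716852090542400 + 32968230159759040906483873379729722450063200 + 31534828848465169562723704971915386691364800 + 30220877646445787497610217264752245579224600 + 29012042540587955997705808574162155756055616 + 27896194750565342305486354398232842073130400 + 26863002352396255553431304235335329403755200 + 25903609411239246426523043369787639067906800 + 25010381500506858618711903943243237720737600 + 24176702117156629998088173811801796463379680 + 23396808500474158062665974656582383674238400 + 22665658234834340623207662948564184184418450 + 21978820106506027270989248919819814966708800 + 21332384221020555880666035716295702761805600 + 20722887528991397141218434695830111254325440 + 20147251764297191665073478176501497052816400 + 19602731446343213511963384171731186321659200 + 19086870092492076314280137219843523523720800 + 18597463167043561536990902932155228048753600 + 18132526587867472498566130358851347347534760 + 17690269841821924388845005228147655948814400 + 17269072940826164284348695579858426045271200 + 16867466593365090696340586380326834741892800 + 16484115079879520453241936689864861225031600 + 16117801411437753332058782541201197642253120 + 15767414424232584781361852485957693345682400 + 15431937521589338296652025837320295614923200 + 15110438823222893748805108632376122789612300 + 14802062520708140815156024782735793753089600 + 14506021270293977998852904287081077878027808 + 14221589480680370587110690477530468507870400 + 13948097375282671152743177199116421036565200 + 13684925726692432074389532346302903658516800 + 13431501176198127776715652117667664701877600 + 13187292063903616362593549351891888980025280 + 12951804705619623213261521684893819533953400 + 12724580061661384209520091479895682349147200 + 12505190750253429309355951971621618860368800 + 12293238364655913558349918887356845659345600 + 12088351058578314999044086905900898231689840 + 11890181369093424589223692038591047441006400 + 11698404250237079031332987328291191837119200 + 11512715293884109522899130386572284030180800 + 11332829117417170311603831474282092092209225 + 11158477900226136922194541759293136829252160 + 10989410053253013635494624459909907483354400 + 10825389007682073133472316632150058117931200 + 10666192110510277940333017858147851380902800 + 10511609616155056520907901657305128897121600 + 10361443764495698570609217347915055627162720 + 10215507936826745069614721328930336533822400 + 10073625882148595832536739088250748526408200 + 9935631007050669862228016634987039642484800 + 9801365723171606755981692085865593160829600 + 9670680846862651999235269524720718585351872 + 9543435046246038157140068609921761761860400 + 9419494331359725973281106679922777842875200 + 9298731583521780768495451466077614024376800 + 9181026120439226581552471067772834100017600 + 9066263293933736249283065179425673673767380 + 8954334117465418517810434745111776467918400 + 8845134920910962194422502614073827974407200 + 8738567030297577107742713425952456553028800 + 8634536470413082142174347789929213022635600 + 8532953688408222352266414286518281104722240 + 8433733296682545348170293190163417370946400 + 8336793833502286206237301314414412573579200 + 8242057539939760226620968344932430612515800 + 8149450151850549437557811397236560605633600 + 8058900705718876666029391270600598821126560 + 7970341357304383515853244113780812020894400 + 7883707212116292390680926242978846672841200 + 7798936166824719354221991552194127891412800 + 7715968760794669148326012918660147807461600 + 7634748036996830525712054887937409409488320 + 7555219411611446874402554316188061394806150 + 7477330551697926803532424890247978287643200 + 7401031260354070407578012391367896876544800 + 7326273368835342423663082973273271655569600 + 7253010635146988999426452143540538939013904 + 7181198648660385147946982320337167266350400 + 7110794740340185293555345238765234253935200 + 7041757898200960193617914702466542659236800 = 3783744181683456858629731547321875930442960725, so H_103 = 3783744181683456858629731547321875930442960725/725301063514698899942645214354053893901390400; reducing by gcd(3783744181683456858629731547321875930442960725, 725301063514698899942645214354053893901390400) = 25 gives 151349767267338274345189261892875037217718429/29012042540587955997705808574162155756055616 ≈ 5.21679. (The PNT-adjacent estimate ln(103) + γ ≈ 5.21194 matches within O(1/n).)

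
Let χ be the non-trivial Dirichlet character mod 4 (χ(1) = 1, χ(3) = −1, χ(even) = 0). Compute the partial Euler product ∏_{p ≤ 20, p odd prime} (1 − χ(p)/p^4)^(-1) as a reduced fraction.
∏ = 10388364341566686475/10504466734429503488

The odd primes p ≤ 20 are [3, 5, 7, 11, 13, 17, 19]. For each, χ(p) = 1 if p ≡ 1 mod 4, χ(p) = −1 if p ≡ 3 mod 4. Taking (1 − χ(p)/p^4)^(-1) = p^4/(p^4 − χ(p)): (1 − (-1)/3^4)^(-1) · (1 − (1)/5^4)^(-1) · (1 − (-1)/7^4)^(-1) · (1 − (-1)/11^4)^(-1) · (1 − (1)/13^4)^(-1) · (1 − (1)/17^4)^(-1) · (1 − (-1)/19^4)^(-1) = 10388364341566686475/10504466734429503488.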